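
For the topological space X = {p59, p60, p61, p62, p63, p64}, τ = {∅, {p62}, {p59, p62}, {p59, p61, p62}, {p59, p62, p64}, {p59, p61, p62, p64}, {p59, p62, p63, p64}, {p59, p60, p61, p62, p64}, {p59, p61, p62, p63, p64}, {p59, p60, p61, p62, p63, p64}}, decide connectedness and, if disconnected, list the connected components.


(X, τ) is connected.

Find clopen sets (U ∈ τ with X ∖ U ∈ τ):
  U = ∅, X ∖ U = {p59, p60, p61, p62, p63, p64} — both open, so U is clopen.
  U = {p59, p60, p61, p62, p63, p64}, X ∖ U = ∅ — both open, so U is clopen.
Only trivial clopens (∅ and X) exist, so (X, τ) is connected.
Compute connected components by grouping points that agree on all clopens:
  component: {p59, p60, p61, p62, p63, p64}


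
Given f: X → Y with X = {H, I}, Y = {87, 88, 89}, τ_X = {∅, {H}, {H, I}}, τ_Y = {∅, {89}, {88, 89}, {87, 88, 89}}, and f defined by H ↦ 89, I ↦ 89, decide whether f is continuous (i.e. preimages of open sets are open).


f IS continuous.

Compute f^{-1}(U) for each U ∈ τ_Y:
  U = ∅: f^{-1}(U) = ∅ ∈ τ_X ✓.
  U = {89}: f^{-1}(U) = {H, I} ∈ τ_X ✓.
  U = {88, 89}: f^{-1}(U) = {H, I} ∈ τ_X ✓.
  U = {87, 88, 89}: f^{-1}(U) = {H, I} ∈ τ_X ✓.
Every preimage lies in τ_X, so f IS continuous.


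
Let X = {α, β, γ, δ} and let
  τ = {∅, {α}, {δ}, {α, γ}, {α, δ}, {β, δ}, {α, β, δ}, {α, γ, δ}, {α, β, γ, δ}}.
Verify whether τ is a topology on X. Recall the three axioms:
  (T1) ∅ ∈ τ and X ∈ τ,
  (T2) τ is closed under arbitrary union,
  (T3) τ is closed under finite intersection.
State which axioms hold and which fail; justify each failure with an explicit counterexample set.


τ IS a topology on X.

Axiom (T1): ∅ ∈ τ? Yes; X ∈ τ? Yes.
Axiom (T2/T3): check pairwise unions and intersections of members of τ.
All pairwise intersections and unions checked — each lies in τ. Therefore τ satisfies (T1), (T2), (T3): it IS a topology on X.


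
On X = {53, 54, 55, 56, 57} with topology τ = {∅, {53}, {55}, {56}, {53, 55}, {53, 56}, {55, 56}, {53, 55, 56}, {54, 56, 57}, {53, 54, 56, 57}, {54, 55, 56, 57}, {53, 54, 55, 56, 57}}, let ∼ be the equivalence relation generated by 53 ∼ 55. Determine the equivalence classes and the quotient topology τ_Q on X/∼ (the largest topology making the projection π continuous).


X/∼ = {[53=55], [54], [56], [57]}; |τ_Q| = 6.

Equivalence classes: [53=55], [54], [56], [57].
Quotient map π: X → X/∼ sends 53 ↦ [53=55], 54 ↦ [54], 55 ↦ [53=55], 56 ↦ [56], 57 ↦ [57].
For each subset V ⊆ X/∼, compute π^{-1}(V) ⊆ X and check whether π^{-1}(V) ∈ τ. V is open in τ_Q iff π^{-1}(V) ∈ τ.
  V = {}: π^{-1}(V) = ∅ ∈ τ ✓.
  V = {[53=55]}: π^{-1}(V) = {53, 55} ∈ τ ✓.
  V = {[54]}: π^{-1}(V) = {54} ∉ τ ✗.
  V = {[53=55], [54]}: π^{-1}(V) = {53, 54, 55} ∉ τ ✗.
  V = {[56]}: π^{-1}(V) = {56} ∈ τ ✓.
  V = {[53=55], [56]}: π^{-1}(V) = {53, 55, 56} ∈ τ ✓.
  V = {[54], [56]}: π^{-1}(V) = {54, 56} ∉ τ ✗.
  V = {[53=55], [54], [56]}: π^{-1}(V) = {53, 54, 55, 56} ∉ τ ✗.
  V = {[57]}: π^{-1}(V) = {57} ∉ τ ✗.
  V = {[53=55], [57]}: π^{-1}(V) = {53, 55, 57} ∉ τ ✗.
  V = {[54], [57]}: π^{-1}(V) = {54, 57} ∉ τ ✗.
  V = {[53=55], [54], [57]}: π^{-1}(V) = {53, 54, 55, 57} ∉ τ ✗.
  V = {[56], [57]}: π^{-1}(V) = {56, 57} ∉ τ ✗.
  V = {[53=55], [56], [57]}: π^{-1}(V) = {53, 55, 56, 57} ∉ τ ✗.
  V = {[54], [56], [57]}: π^{-1}(V) = {54, 56, 57} ∈ τ ✓.
  V = {[53=55], [54], [56], [57]}: π^{-1}(V) = {53, 54, 55, 56, 57} ∈ τ ✓.
Open sets in the quotient: τ_Q = {{}, {[53=55]}, {[56]}, {[53=55], [56]}, {[54], [56], [57]}, {[53=55], [54], [56], [57]}} (6 elements).


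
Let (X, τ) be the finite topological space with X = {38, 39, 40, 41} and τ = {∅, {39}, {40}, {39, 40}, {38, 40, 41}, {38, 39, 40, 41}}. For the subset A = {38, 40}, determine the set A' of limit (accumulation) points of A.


A' = {38, 41}

For each x ∈ X, list the open sets U ∈ τ with x ∈ U, then check whether U ∩ (A ∖ {x}) ≠ ∅ for every such U.
  x = 38: opens ∋ x are {38, 40, 41}, {38, 39, 40, 41}; each meets A ∖ {38}, so x IS a limit point.
  x = 39: open {39} ∋ x has {39} ∩ (A ∖ {39}) = ∅, so x is NOT a limit point.
  x = 40: open {40} ∋ x has {40} ∩ (A ∖ {40}) = ∅, so x is NOT a limit point.
  x = 41: opens ∋ x are {38, 40, 41}, {38, 39, 40, 41}; each meets A ∖ {41}, so x IS a limit point.
Collecting: A' = {38, 41}.


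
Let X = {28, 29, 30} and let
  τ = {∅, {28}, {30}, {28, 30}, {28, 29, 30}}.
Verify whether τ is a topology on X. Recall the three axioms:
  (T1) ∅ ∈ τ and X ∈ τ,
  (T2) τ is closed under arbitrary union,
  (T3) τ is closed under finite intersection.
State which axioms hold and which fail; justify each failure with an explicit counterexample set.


τ IS a topology on X.

Axiom (T1): ∅ ∈ τ? Yes; X ∈ τ? Yes.
Axiom (T2/T3): check pairwise unions and intersections of members of τ.
All pairwise intersections and unions checked — each lies in τ. Therefore τ satisfies (T1), (T2), (T3): it IS a topology on X.


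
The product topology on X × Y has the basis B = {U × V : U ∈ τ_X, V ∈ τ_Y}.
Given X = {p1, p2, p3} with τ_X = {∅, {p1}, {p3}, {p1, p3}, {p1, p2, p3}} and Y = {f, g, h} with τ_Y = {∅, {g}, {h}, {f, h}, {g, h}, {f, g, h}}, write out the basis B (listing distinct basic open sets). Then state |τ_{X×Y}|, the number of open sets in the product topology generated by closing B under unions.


Basis B = {∅ × ∅, {p1} × {g}, {p1} × {h}, {p3} × {g}, {p3} × {h}, {p1} × {f, h}, {p1} × {g, h}, {p1, p3} × {g}, {p1, p3} × {h}, {p3} × {f, h}, {p3} × {g, h}, {p1} × {f, g, h}, {p1, p2, p3} × {g}, {p1, p2, p3} × {h}, {p3} × {f, g, h}, {p1, p3} × {f, h}, {p1, p3} × {g, h}, {p1, p3} × {f, g, h}, {p1, p2, p3} × {f, h}, {p1, p2, p3} × {g, h}, {p1, p2, p3} × {f, g, h}}; |τ_{X×Y}| = 70.

Enumerate products U × V with U ∈ τ_X, V ∈ τ_Y (deduplicated):
  ∅ × ∅ = {} (∅)
  {p1} × {g} = {(p1,g)}
  {p1} × {h} = {(p1,h)}
  {p3} × {g} = {(p3,g)}
  {p3} × {h} = {(p3,h)}
  {p1} × {f, h} = {(p1,f), (p1,h)}
  {p1} × {g, h} = {(p1,g), (p1,h)}
  {p1, p3} × {g} = {(p1,g), (p3,g)}
  {p1, p3} × {h} = {(p1,h), (p3,h)}
  {p3} × {f, h} = {(p3,f), (p3,h)}
  {p3} × {g, h} = {(p3,g), (p3,h)}
  {p1} × {f, g, h} = {(p1,f), (p1,g), (p1,h)}
  {p1, p2, p3} × {g} = {(p1,g), (p2,g), (p3,g)}
  {p1, p2, p3} × {h} = {(p1,h), (p2,h), (p3,h)}
  {p3} × {f, g, h} = {(p3,f), (p3,g), (p3,h)}
  {p1, p3} × {f, h} = {(p1,f), (p1,h), (p3,f), (p3,h)}
  {p1, p3} × {g, h} = {(p1,g), (p1,h), (p3,g), (p3,h)}
  {p1, p3} × {f, g, h} = {(p1,f), (p1,g), (p1,h), (p3,f), (p3,g), (p3,h)}
  {p1, p2, p3} × {f, h} = {(p1,f), (p1,h), (p2,f), (p2,h), (p3,f), (p3,h)}
  {p1, p2, p3} × {g, h} = {(p1,g), (p1,h), (p2,g), (p2,h), (p3,g), (p3,h)}
  {p1, p2, p3} × {f, g, h} = {(p1,f), (p1,g), (p1,h), (p2,f), (p2,g), (p2,h), (p3,f), (p3,g), (p3,h)}
These 21 distinct sets form the basis B.
Close under arbitrary unions to get τ_{X×Y}; counting gives |τ_{X×Y}| = 70.


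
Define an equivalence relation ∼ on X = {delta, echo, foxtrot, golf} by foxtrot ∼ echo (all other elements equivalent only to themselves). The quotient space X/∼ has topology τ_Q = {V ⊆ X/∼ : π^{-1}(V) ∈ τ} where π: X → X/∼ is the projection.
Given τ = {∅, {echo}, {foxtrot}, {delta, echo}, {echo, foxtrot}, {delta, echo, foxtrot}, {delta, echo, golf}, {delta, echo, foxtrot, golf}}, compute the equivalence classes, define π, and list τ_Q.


X/∼ = {[delta], [echo=foxtrot], [golf]}; |τ_Q| = 4.

Equivalence classes: [delta], [echo=foxtrot], [golf].
Quotient map π: X → X/∼ sends delta ↦ [delta], echo ↦ [echo=foxtrot], foxtrot ↦ [echo=foxtrot], golf ↦ [golf].
For each subset V ⊆ X/∼, compute π^{-1}(V) ⊆ X and check whether π^{-1}(V) ∈ τ. V is open in τ_Q iff π^{-1}(V) ∈ τ.
  V = {}: π^{-1}(V) = ∅ ∈ τ ✓.
  V = {[delta]}: π^{-1}(V) = {delta} ∉ τ ✗.
  V = {[echo=foxtrot]}: π^{-1}(V) = {echo, foxtrot} ∈ τ ✓.
  V = {[delta], [echo=foxtrot]}: π^{-1}(V) = {delta, echo, foxtrot} ∈ τ ✓.
  V = {[golf]}: π^{-1}(V) = {golf} ∉ τ ✗.
  V = {[delta], [golf]}: π^{-1}(V) = {delta, golf} ∉ τ ✗.
  V = {[echo=foxtrot], [golf]}: π^{-1}(V) = {echo, foxtrot, golf} ∉ τ ✗.
  V = {[delta], [echo=foxtrot], [golf]}: π^{-1}(V) = {delta, echo, foxtrot, golf} ∈ τ ✓.
Open sets in the quotient: τ_Q = {{}, {[echo=foxtrot]}, {[delta], [echo=foxtrot]}, {[delta], [echo=foxtrot], [golf]}} (4 elements).


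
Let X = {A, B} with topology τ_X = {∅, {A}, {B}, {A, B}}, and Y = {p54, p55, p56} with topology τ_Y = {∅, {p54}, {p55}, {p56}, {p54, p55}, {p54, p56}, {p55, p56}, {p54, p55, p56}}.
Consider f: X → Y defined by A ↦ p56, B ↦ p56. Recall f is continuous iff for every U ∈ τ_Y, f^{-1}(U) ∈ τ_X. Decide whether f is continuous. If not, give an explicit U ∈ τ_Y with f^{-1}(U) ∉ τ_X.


f IS continuous.

Compute f^{-1}(U) for each U ∈ τ_Y:
  U = ∅: f^{-1}(U) = ∅ ∈ τ_X ✓.
  U = {p54}: f^{-1}(U) = ∅ ∈ τ_X ✓.
  U = {p55}: f^{-1}(U) = ∅ ∈ τ_X ✓.
  U = {p56}: f^{-1}(U) = {A, B} ∈ τ_X ✓.
  U = {p54, p55}: f^{-1}(U) = ∅ ∈ τ_X ✓.
  U = {p54, p56}: f^{-1}(U) = {A, B} ∈ τ_X ✓.
  U = {p55, p56}: f^{-1}(U) = {A, B} ∈ τ_X ✓.
  U = {p54, p55, p56}: f^{-1}(U) = {A, B} ∈ τ_X ✓.
Every preimage lies in τ_X, so f IS continuous.


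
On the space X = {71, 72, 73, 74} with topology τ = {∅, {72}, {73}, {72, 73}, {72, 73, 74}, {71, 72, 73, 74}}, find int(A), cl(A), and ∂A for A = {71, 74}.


int(A) = ∅, cl(A) = {71, 74}, ∂A = {71, 74}.

Closed sets in (X, τ) are complements of opens:
  closed(X, τ) = {∅, {71}, {71, 74}, {71, 72, 74}, {71, 73, 74}, {71, 72, 73, 74}}.
int(A) = ⋃ {U ∈ τ : U ⊆ A}. Opens contained in A: ∅.
Taking the union of these: int(A) = ∅.
cl(A) = ⋂ {C closed : A ⊆ C}. Closed sets containing A: {71, 74}, {71, 72, 74}, {71, 73, 74}, {71, 72, 73, 74}.
Intersecting these: cl(A) = {71, 74}.
∂A = cl(A) ∖ int(A) = {71, 74} ∖ ∅ = {71, 74}.


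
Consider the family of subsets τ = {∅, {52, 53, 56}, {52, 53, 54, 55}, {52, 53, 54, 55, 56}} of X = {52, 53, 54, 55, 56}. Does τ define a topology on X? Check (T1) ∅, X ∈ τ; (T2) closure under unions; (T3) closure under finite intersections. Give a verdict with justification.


τ is NOT a topology on X.

Axiom (T1): ∅ ∈ τ? Yes; X ∈ τ? Yes.
Axiom (T2/T3): check pairwise unions and intersections of members of τ.
Counterexample for (T3): {52, 53, 56} ∩ {52, 53, 54, 55} = {52, 53} ∉ τ. Therefore τ is NOT a topology.


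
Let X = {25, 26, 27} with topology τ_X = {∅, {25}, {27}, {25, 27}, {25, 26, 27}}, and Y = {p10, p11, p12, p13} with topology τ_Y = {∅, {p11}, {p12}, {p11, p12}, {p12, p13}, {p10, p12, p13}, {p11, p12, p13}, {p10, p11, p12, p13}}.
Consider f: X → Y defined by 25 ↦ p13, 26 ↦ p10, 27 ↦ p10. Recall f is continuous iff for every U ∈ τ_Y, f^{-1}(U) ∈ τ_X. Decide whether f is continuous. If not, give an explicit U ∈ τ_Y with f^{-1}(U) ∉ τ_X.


f IS continuous.

Compute f^{-1}(U) for each U ∈ τ_Y:
  U = ∅: f^{-1}(U) = ∅ ∈ τ_X ✓.
  U = {p11}: f^{-1}(U) = ∅ ∈ τ_X ✓.
  U = {p12}: f^{-1}(U) = ∅ ∈ τ_X ✓.
  U = {p11, p12}: f^{-1}(U) = ∅ ∈ τ_X ✓.
  U = {p12, p13}: f^{-1}(U) = {25} ∈ τ_X ✓.
  U = {p10, p12, p13}: f^{-1}(U) = {25, 26, 27} ∈ τ_X ✓.
  U = {p11, p12, p13}: f^{-1}(U) = {25} ∈ τ_X ✓.
  U = {p10, p11, p12, p13}: f^{-1}(U) = {25, 26, 27} ∈ τ_X ✓.
Every preimage lies in τ_X, so f IS continuous.


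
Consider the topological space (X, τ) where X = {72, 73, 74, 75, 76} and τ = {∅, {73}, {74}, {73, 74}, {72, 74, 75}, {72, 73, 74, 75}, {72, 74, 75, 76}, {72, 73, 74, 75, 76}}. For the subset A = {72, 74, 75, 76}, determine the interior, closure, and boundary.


int(A) = {72, 74, 75, 76}, cl(A) = {72, 74, 75, 76}, ∂A = ∅.

Closed sets in (X, τ) are complements of opens:
  closed(X, τ) = {∅, {73}, {76}, {73, 76}, {72, 75, 76}, {72, 73, 75, 76}, {72, 74, 75, 76}, {72, 73, 74, 75, 76}}.
int(A) = ⋃ {U ∈ τ : U ⊆ A}. Opens contained in A: ∅, {74}, {72, 74, 75}, {72, 74, 75, 76}.
Taking the union of these: int(A) = {72, 74, 75, 76}.
cl(A) = ⋂ {C closed : A ⊆ C}. Closed sets containing A: {72, 74, 75, 76}, {72, 73, 74, 75, 76}.
Intersecting these: cl(A) = {72, 74, 75, 76}.
∂A = cl(A) ∖ int(A) = {72, 74, 75, 76} ∖ {72, 74, 75, 76} = ∅.


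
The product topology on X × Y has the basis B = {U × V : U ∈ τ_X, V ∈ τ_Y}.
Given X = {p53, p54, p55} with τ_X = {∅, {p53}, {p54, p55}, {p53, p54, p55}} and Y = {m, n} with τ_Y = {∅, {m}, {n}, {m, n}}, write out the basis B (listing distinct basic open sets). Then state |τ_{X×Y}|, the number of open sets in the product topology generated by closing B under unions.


Basis B = {∅ × ∅, {p53} × {m}, {p53} × {n}, {p53} × {m, n}, {p54, p55} × {m}, {p54, p55} × {n}, {p53, p54, p55} × {m}, {p53, p54, p55} × {n}, {p54, p55} × {m, n}, {p53, p54, p55} × {m, n}}; |τ_{X×Y}| = 16.

Enumerate products U × V with U ∈ τ_X, V ∈ τ_Y (deduplicated):
  ∅ × ∅ = {} (∅)
  {p53} × {m} = {(p53,m)}
  {p53} × {n} = {(p53,n)}
  {p53} × {m, n} = {(p53,m), (p53,n)}
  {p54, p55} × {m} = {(p54,m), (p55,m)}
  {p54, p55} × {n} = {(p54,n), (p55,n)}
  {p53, p54, p55} × {m} = {(p53,m), (p54,m), (p55,m)}
  {p53, p54, p55} × {n} = {(p53,n), (p54,n), (p55,n)}
  {p54, p55} × {m, n} = {(p54,m), (p54,n), (p55,m), (p55,n)}
  {p53, p54, p55} × {m, n} = {(p53,m), (p53,n), (p54,m), (p54,n), (p55,m), (p55,n)}
These 10 distinct sets form the basis B.
Close under arbitrary unions to get τ_{X×Y}; counting gives |τ_{X×Y}| = 16.


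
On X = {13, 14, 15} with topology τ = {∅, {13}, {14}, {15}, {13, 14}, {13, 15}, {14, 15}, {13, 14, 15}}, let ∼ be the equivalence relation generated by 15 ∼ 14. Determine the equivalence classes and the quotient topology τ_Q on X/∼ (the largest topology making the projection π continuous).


X/∼ = {[13], [14=15]}; |τ_Q| = 4.

Equivalence classes: [13], [14=15].
Quotient map π: X → X/∼ sends 13 ↦ [13], 14 ↦ [14=15], 15 ↦ [14=15].
For each subset V ⊆ X/∼, compute π^{-1}(V) ⊆ X and check whether π^{-1}(V) ∈ τ. V is open in τ_Q iff π^{-1}(V) ∈ τ.
  V = {}: π^{-1}(V) = ∅ ∈ τ ✓.
  V = {[13]}: π^{-1}(V) = {13} ∈ τ ✓.
  V = {[14=15]}: π^{-1}(V) = {14, 15} ∈ τ ✓.
  V = {[13], [14=15]}: π^{-1}(V) = {13, 14, 15} ∈ τ ✓.
Open sets in the quotient: τ_Q = {{}, {[13]}, {[14=15]}, {[13], [14=15]}} (4 elements).


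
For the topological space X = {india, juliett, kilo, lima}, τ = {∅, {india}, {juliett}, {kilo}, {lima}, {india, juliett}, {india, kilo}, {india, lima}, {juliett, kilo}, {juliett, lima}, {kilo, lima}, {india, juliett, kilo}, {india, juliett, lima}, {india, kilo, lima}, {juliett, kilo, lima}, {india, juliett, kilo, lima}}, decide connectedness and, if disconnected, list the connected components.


(X, τ) is disconnected; components = [{india}, {juliett}, {kilo}, {lima}].

Find clopen sets (U ∈ τ with X ∖ U ∈ τ):
  U = ∅, X ∖ U = {india, juliett, kilo, lima} — both open, so U is clopen.
  U = {india}, X ∖ U = {juliett, kilo, lima} — both open, so U is clopen.
  U = {juliett}, X ∖ U = {india, kilo, lima} — both open, so U is clopen.
  U = {kilo}, X ∖ U = {india, juliett, lima} — both open, so U is clopen.
  U = {lima}, X ∖ U = {india, juliett, kilo} — both open, so U is clopen.
  U = {india, juliett}, X ∖ U = {kilo, lima} — both open, so U is clopen.
  U = {india, kilo}, X ∖ U = {juliett, lima} — both open, so U is clopen.
  U = {india, lima}, X ∖ U = {juliett, kilo} — both open, so U is clopen.
  U = {juliett, kilo}, X ∖ U = {india, lima} — both open, so U is clopen.
  U = {juliett, lima}, X ∖ U = {india, kilo} — both open, so U is clopen.
  U = {kilo, lima}, X ∖ U = {india, juliett} — both open, so U is clopen.
  U = {india, juliett, kilo}, X ∖ U = {lima} — both open, so U is clopen.
  U = {india, juliett, lima}, X ∖ U = {kilo} — both open, so U is clopen.
  U = {india, kilo, lima}, X ∖ U = {juliett} — both open, so U is clopen.
  U = {juliett, kilo, lima}, X ∖ U = {india} — both open, so U is clopen.
  U = {india, juliett, kilo, lima}, X ∖ U = ∅ — both open, so U is clopen.
Nontrivial clopen(s) exist: e.g. {juliett}. So (X, τ) is disconnected.
Compute connected components by grouping points that agree on all clopens:
  component: {india}
  component: {juliett}
  component: {kilo}
  component: {lima}


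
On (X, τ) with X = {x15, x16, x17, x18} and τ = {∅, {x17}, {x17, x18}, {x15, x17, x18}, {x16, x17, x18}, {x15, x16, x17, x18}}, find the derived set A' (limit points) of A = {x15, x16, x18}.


A' = {x15, x16}

For each x ∈ X, list the open sets U ∈ τ with x ∈ U, then check whether U ∩ (A ∖ {x}) ≠ ∅ for every such U.
  x = x15: opens ∋ x are {x15, x17, x18}, {x15, x16, x17, x18}; each meets A ∖ {x15}, so x IS a limit point.
  x = x16: opens ∋ x are {x16, x17, x18}, {x15, x16, x17, x18}; each meets A ∖ {x16}, so x IS a limit point.
  x = x17: open {x17} ∋ x has {x17} ∩ (A ∖ {x17}) = ∅, so x is NOT a limit point.
  x = x18: open {x17, x18} ∋ x has {x17, x18} ∩ (A ∖ {x18}) = ∅, so x is NOT a limit point.
Collecting: A' = {x15, x16}.


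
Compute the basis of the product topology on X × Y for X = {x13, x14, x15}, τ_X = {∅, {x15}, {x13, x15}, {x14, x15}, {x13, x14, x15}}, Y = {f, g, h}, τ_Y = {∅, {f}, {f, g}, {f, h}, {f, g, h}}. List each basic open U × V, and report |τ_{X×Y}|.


Basis B = {∅ × ∅, {x15} × {f}, {x13, x15} × {f}, {x14, x15} × {f}, {x15} × {f, g}, {x15} × {f, h}, {x13, x14, x15} × {f}, {x15} × {f, g, h}, {x13, x15} × {f, g}, {x13, x15} × {f, h}, {x14, x15} × {f, g}, {x14, x15} × {f, h}, {x13, x15} × {f, g, h}, {x13, x14, x15} × {f, g}, {x13, x14, x15} × {f, h}, {x14, x15} × {f, g, h}, {x13, x14, x15} × {f, g, h}}; |τ_{X×Y}| = 48.

Enumerate products U × V with U ∈ τ_X, V ∈ τ_Y (deduplicated):
  ∅ × ∅ = {} (∅)
  {x15} × {f} = {(x15,f)}
  {x13, x15} × {f} = {(x13,f), (x15,f)}
  {x14, x15} × {f} = {(x14,f), (x15,f)}
  {x15} × {f, g} = {(x15,f), (x15,g)}
  {x15} × {f, h} = {(x15,f), (x15,h)}
  {x13, x14, x15} × {f} = {(x13,f), (x14,f), (x15,f)}
  {x15} × {f, g, h} = {(x15,f), (x15,g), (x15,h)}
  {x13, x15} × {f, g} = {(x13,f), (x13,g), (x15,f), (x15,g)}
  {x13, x15} × {f, h} = {(x13,f), (x13,h), (x15,f), (x15,h)}
  {x14, x15} × {f, g} = {(x14,f), (x14,g), (x15,f), (x15,g)}
  {x14, x15} × {f, h} = {(x14,f), (x14,h), (x15,f), (x15,h)}
  {x13, x15} × {f, g, h} = {(x13,f), (x13,g), (x13,h), (x15,f), (x15,g), (x15,h)}
  {x13, x14, x15} × {f, g} = {(x13,f), (x13,g), (x14,f), (x14,g), (x15,f), (x15,g)}
  {x13, x14, x15} × {f, h} = {(x13,f), (x13,h), (x14,f), (x14,h), (x15,f), (x15,h)}
  {x14, x15} × {f, g, h} = {(x14,f), (x14,g), (x14,h), (x15,f), (x15,g), (x15,h)}
  {x13, x14, x15} × {f, g, h} = {(x13,f), (x13,g), (x13,h), (x14,f), (x14,g), (x14,h), (x15,f), (x15,g), (x15,h)}
These 17 distinct sets form the basis B.
Close under arbitrary unions to get τ_{X×Y}; counting gives |τ_{X×Y}| = 48.


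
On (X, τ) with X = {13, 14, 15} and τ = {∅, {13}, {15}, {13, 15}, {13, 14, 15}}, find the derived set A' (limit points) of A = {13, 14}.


A' = {14}

For each x ∈ X, list the open sets U ∈ τ with x ∈ U, then check whether U ∩ (A ∖ {x}) ≠ ∅ for every such U.
  x = 13: open {13} ∋ x has {13} ∩ (A ∖ {13}) = ∅, so x is NOT a limit point.
  x = 14: opens ∋ x are {13, 14, 15}; each meets A ∖ {14}, so x IS a limit point.
  x = 15: open {15} ∋ x has {15} ∩ (A ∖ {15}) = ∅, so x is NOT a limit point.
Collecting: A' = {14}.


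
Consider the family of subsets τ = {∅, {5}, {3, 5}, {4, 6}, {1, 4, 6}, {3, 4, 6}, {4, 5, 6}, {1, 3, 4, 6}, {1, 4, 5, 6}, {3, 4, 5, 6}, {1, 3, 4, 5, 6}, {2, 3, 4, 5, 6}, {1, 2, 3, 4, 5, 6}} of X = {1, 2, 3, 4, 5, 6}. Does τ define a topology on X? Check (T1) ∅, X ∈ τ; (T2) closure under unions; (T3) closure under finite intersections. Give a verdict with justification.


τ is NOT a topology on X.

Axiom (T1): ∅ ∈ τ? Yes; X ∈ τ? Yes.
Axiom (T2/T3): check pairwise unions and intersections of members of τ.
Counterexample for (T3): {3, 5} ∩ {3, 4, 6} = {3} ∉ τ. Therefore τ is NOT a topology.


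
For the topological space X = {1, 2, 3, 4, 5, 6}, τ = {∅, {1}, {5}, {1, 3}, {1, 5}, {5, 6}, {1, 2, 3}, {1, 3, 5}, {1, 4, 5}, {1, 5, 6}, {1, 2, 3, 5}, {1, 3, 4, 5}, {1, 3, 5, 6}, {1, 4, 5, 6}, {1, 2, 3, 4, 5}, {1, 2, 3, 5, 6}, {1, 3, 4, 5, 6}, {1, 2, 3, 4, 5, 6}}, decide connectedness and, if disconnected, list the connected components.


(X, τ) is connected.

Find clopen sets (U ∈ τ with X ∖ U ∈ τ):
  U = ∅, X ∖ U = {1, 2, 3, 4, 5, 6} — both open, so U is clopen.
  U = {1, 2, 3, 4, 5, 6}, X ∖ U = ∅ — both open, so U is clopen.
Only trivial clopens (∅ and X) exist, so (X, τ) is connected.
Compute connected components by grouping points that agree on all clopens:
  component: {1, 2, 3, 4, 5, 6}


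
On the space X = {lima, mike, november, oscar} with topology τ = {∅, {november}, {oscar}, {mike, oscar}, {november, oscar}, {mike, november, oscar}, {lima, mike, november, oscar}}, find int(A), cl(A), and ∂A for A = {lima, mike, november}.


int(A) = {november}, cl(A) = {lima, mike, november}, ∂A = {lima, mike}.

Closed sets in (X, τ) are complements of opens:
  closed(X, τ) = {∅, {lima}, {lima, mike}, {lima, november}, {lima, mike, november}, {lima, mike, oscar}, {lima, mike, november, oscar}}.
int(A) = ⋃ {U ∈ τ : U ⊆ A}. Opens contained in A: ∅, {november}.
Taking the union of these: int(A) = {november}.
cl(A) = ⋂ {C closed : A ⊆ C}. Closed sets containing A: {lima, mike, november}, {lima, mike, november, oscar}.
Intersecting these: cl(A) = {lima, mike, november}.
∂A = cl(A) ∖ int(A) = {lima, mike, november} ∖ {november} = {lima, mike}.


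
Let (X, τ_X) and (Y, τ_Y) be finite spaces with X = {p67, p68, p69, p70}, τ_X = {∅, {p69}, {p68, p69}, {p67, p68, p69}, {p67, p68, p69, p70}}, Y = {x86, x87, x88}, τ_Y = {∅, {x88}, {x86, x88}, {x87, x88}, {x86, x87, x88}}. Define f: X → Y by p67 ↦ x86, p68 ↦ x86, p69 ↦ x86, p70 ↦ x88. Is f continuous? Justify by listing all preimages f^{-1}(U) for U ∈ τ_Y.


f is NOT continuous.

Compute f^{-1}(U) for each U ∈ τ_Y:
  U = ∅: f^{-1}(U) = ∅ ∈ τ_X ✓.
  U = {x88}: f^{-1}(U) = {p70} ∉ τ_X ✗.
  U = {x86, x88}: f^{-1}(U) = {p67, p68, p69, p70} ∈ τ_X ✓.
  U = {x87, x88}: f^{-1}(U) = {p70} ∉ τ_X ✗.
  U = {x86, x87, x88}: f^{-1}(U) = {p67, p68, p69, p70} ∈ τ_X ✓.
Found U = {x88} with f^{-1}(U) = {p70} not in τ_X. Therefore f is NOT continuous.


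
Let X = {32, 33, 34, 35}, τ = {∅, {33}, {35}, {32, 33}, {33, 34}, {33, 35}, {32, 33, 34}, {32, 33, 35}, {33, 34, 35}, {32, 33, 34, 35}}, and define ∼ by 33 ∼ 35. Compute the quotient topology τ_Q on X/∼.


X/∼ = {[32], [33=35], [34]}; |τ_Q| = 5.

Equivalence classes: [32], [33=35], [34].
Quotient map π: X → X/∼ sends 32 ↦ [32], 33 ↦ [33=35], 34 ↦ [34], 35 ↦ [33=35].
For each subset V ⊆ X/∼, compute π^{-1}(V) ⊆ X and check whether π^{-1}(V) ∈ τ. V is open in τ_Q iff π^{-1}(V) ∈ τ.
  V = {}: π^{-1}(V) = ∅ ∈ τ ✓.
  V = {[32]}: π^{-1}(V) = {32} ∉ τ ✗.
  V = {[33=35]}: π^{-1}(V) = {33, 35} ∈ τ ✓.
  V = {[32], [33=35]}: π^{-1}(V) = {32, 33, 35} ∈ τ ✓.
  V = {[34]}: π^{-1}(V) = {34} ∉ τ ✗.
  V = {[32], [34]}: π^{-1}(V) = {32, 34} ∉ τ ✗.
  V = {[33=35], [34]}: π^{-1}(V) = {33, 34, 35} ∈ τ ✓.
  V = {[32], [33=35], [34]}: π^{-1}(V) = {32, 33, 34, 35} ∈ τ ✓.
Open sets in the quotient: τ_Q = {{}, {[33=35]}, {[32], [33=35]}, {[33=35], [34]}, {[32], [33=35], [34]}} (5 elements).


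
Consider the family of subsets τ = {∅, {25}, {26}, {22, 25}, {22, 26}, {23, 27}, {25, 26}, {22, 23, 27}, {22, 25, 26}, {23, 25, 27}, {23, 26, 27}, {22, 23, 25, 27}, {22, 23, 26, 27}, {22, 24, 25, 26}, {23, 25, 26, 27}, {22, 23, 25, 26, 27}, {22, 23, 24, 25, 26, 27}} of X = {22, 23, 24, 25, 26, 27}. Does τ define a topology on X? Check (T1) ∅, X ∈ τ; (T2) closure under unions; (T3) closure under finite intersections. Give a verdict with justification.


τ is NOT a topology on X.

Axiom (T1): ∅ ∈ τ? Yes; X ∈ τ? Yes.
Axiom (T2/T3): check pairwise unions and intersections of members of τ.
Counterexample for (T3): {22, 25} ∩ {22, 26} = {22} ∉ τ. Therefore τ is NOT a topology.


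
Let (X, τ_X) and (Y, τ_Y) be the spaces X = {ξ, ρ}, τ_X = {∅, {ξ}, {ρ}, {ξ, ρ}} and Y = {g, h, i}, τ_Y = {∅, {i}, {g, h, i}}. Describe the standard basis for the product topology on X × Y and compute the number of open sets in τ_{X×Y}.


Basis B = {∅ × ∅, {ξ} × {i}, {ρ} × {i}, {ξ, ρ} × {i}, {ξ} × {g, h, i}, {ρ} × {g, h, i}, {ξ, ρ} × {g, h, i}}; |τ_{X×Y}| = 9.

Enumerate products U × V with U ∈ τ_X, V ∈ τ_Y (deduplicated):
  ∅ × ∅ = {} (∅)
  {ξ} × {i} = {(ξ,i)}
  {ρ} × {i} = {(ρ,i)}
  {ξ, ρ} × {i} = {(ξ,i), (ρ,i)}
  {ξ} × {g, h, i} = {(ξ,g), (ξ,h), (ξ,i)}
  {ρ} × {g, h, i} = {(ρ,g), (ρ,h), (ρ,i)}
  {ξ, ρ} × {g, h, i} = {(ξ,g), (ξ,h), (ξ,i), (ρ,g), (ρ,h), (ρ,i)}
These 7 distinct sets form the basis B.
Close under arbitrary unions to get τ_{X×Y}; counting gives |τ_{X×Y}| = 9.


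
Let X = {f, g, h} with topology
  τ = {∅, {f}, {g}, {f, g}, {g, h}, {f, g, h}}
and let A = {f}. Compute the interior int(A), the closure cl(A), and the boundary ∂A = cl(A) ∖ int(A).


int(A) = {f}, cl(A) = {f}, ∂A = ∅.

Closed sets in (X, τ) are complements of opens:
  closed(X, τ) = {∅, {f}, {h}, {f, h}, {g, h}, {f, g, h}}.
int(A) = ⋃ {U ∈ τ : U ⊆ A}. Opens contained in A: ∅, {f}.
Taking the union of these: int(A) = {f}.
cl(A) = ⋂ {C closed : A ⊆ C}. Closed sets containing A: {f}, {f, h}, {f, g, h}.
Intersecting these: cl(A) = {f}.
∂A = cl(A) ∖ int(A) = {f} ∖ {f} = ∅.


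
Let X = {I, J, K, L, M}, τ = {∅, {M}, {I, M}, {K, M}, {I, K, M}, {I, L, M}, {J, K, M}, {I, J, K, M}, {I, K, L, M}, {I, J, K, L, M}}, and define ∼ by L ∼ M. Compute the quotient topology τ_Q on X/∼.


X/∼ = {[I], [J], [K], [L=M]}; |τ_Q| = 4.

Equivalence classes: [I], [J], [K], [L=M].
Quotient map π: X → X/∼ sends I ↦ [I], J ↦ [J], K ↦ [K], L ↦ [L=M], M ↦ [L=M].
For each subset V ⊆ X/∼, compute π^{-1}(V) ⊆ X and check whether π^{-1}(V) ∈ τ. V is open in τ_Q iff π^{-1}(V) ∈ τ.
  V = {}: π^{-1}(V) = ∅ ∈ τ ✓.
  V = {[I]}: π^{-1}(V) = {I} ∉ τ ✗.
  V = {[J]}: π^{-1}(V) = {J} ∉ τ ✗.
  V = {[I], [J]}: π^{-1}(V) = {I, J} ∉ τ ✗.
  V = {[K]}: π^{-1}(V) = {K} ∉ τ ✗.
  V = {[I], [K]}: π^{-1}(V) = {I, K} ∉ τ ✗.
  V = {[J], [K]}: π^{-1}(V) = {J, K} ∉ τ ✗.
  V = {[I], [J], [K]}: π^{-1}(V) = {I, J, K} ∉ τ ✗.
  V = {[L=M]}: π^{-1}(V) = {L, M} ∉ τ ✗.
  V = {[I], [L=M]}: π^{-1}(V) = {I, L, M} ∈ τ ✓.
  V = {[J], [L=M]}: π^{-1}(V) = {J, L, M} ∉ τ ✗.
  V = {[I], [J], [L=M]}: π^{-1}(V) = {I, J, L, M} ∉ τ ✗.
  V = {[K], [L=M]}: π^{-1}(V) = {K, L, M} ∉ τ ✗.
  V = {[I], [K], [L=M]}: π^{-1}(V) = {I, K, L, M} ∈ τ ✓.
  V = {[J], [K], [L=M]}: π^{-1}(V) = {J, K, L, M} ∉ τ ✗.
  V = {[I], [J], [K], [L=M]}: π^{-1}(V) = {I, J, K, L, M} ∈ τ ✓.
Open sets in the quotient: τ_Q = {{}, {[I], [L=M]}, {[I], [K], [L=M]}, {[I], [J], [K], [L=M]}} (4 elements).


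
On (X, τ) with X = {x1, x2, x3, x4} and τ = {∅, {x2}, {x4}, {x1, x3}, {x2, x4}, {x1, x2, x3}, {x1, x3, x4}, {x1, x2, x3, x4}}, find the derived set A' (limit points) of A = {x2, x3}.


A' = {x1}

For each x ∈ X, list the open sets U ∈ τ with x ∈ U, then check whether U ∩ (A ∖ {x}) ≠ ∅ for every such U.
  x = x1: opens ∋ x are {x1, x3}, {x1, x2, x3}, {x1, x3, x4}, {x1, x2, x3, x4}; each meets A ∖ {x1}, so x IS a limit point.
  x = x2: open {x2} ∋ x has {x2} ∩ (A ∖ {x2}) = ∅, so x is NOT a limit point.
  x = x3: open {x1, x3} ∋ x has {x1, x3} ∩ (A ∖ {x3}) = ∅, so x is NOT a limit point.
  x = x4: open {x4} ∋ x has {x4} ∩ (A ∖ {x4}) = ∅, so x is NOT a limit point.
Collecting: A' = {x1}.


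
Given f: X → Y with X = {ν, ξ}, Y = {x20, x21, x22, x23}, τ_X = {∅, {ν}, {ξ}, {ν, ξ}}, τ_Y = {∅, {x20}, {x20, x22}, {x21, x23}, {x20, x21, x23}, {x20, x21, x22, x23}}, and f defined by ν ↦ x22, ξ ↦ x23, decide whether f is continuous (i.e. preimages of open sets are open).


f IS continuous.

Compute f^{-1}(U) for each U ∈ τ_Y:
  U = ∅: f^{-1}(U) = ∅ ∈ τ_X ✓.
  U = {x20}: f^{-1}(U) = ∅ ∈ τ_X ✓.
  U = {x20, x22}: f^{-1}(U) = {ν} ∈ τ_X ✓.
  U = {x21, x23}: f^{-1}(U) = {ξ} ∈ τ_X ✓.
  U = {x20, x21, x23}: f^{-1}(U) = {ξ} ∈ τ_X ✓.
  U = {x20, x21, x22, x23}: f^{-1}(U) = {ν, ξ} ∈ τ_X ✓.
Every preimage lies in τ_X, so f IS continuous.


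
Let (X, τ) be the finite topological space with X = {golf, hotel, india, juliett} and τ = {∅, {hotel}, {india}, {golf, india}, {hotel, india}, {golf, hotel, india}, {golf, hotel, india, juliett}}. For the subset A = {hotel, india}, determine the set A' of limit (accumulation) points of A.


A' = {golf, juliett}

For each x ∈ X, list the open sets U ∈ τ with x ∈ U, then check whether U ∩ (A ∖ {x}) ≠ ∅ for every such U.
  x = golf: opens ∋ x are {golf, india}, {golf, hotel, india}, {golf, hotel, india, juliett}; each meets A ∖ {golf}, so x IS a limit point.
  x = hotel: open {hotel} ∋ x has {hotel} ∩ (A ∖ {hotel}) = ∅, so x is NOT a limit point.
  x = india: open {india} ∋ x has {india} ∩ (A ∖ {india}) = ∅, so x is NOT a limit point.
  x = juliett: opens ∋ x are {golf, hotel, india, juliett}; each meets A ∖ {juliett}, so x IS a limit point.
Collecting: A' = {golf, juliett}.


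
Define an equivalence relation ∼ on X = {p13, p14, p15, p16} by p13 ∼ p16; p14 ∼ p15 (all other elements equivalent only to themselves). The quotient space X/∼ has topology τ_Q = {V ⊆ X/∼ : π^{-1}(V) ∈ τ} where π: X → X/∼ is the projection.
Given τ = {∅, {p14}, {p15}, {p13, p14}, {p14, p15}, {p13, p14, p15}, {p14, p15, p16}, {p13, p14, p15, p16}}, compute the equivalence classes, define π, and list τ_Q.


X/∼ = {[p13=p16], [p14=p15]}; |τ_Q| = 3.

Equivalence classes: [p13=p16], [p14=p15].
Quotient map π: X → X/∼ sends p13 ↦ [p13=p16], p14 ↦ [p14=p15], p15 ↦ [p14=p15], p16 ↦ [p13=p16].
For each subset V ⊆ X/∼, compute π^{-1}(V) ⊆ X and check whether π^{-1}(V) ∈ τ. V is open in τ_Q iff π^{-1}(V) ∈ τ.
  V = {}: π^{-1}(V) = ∅ ∈ τ ✓.
  V = {[p13=p16]}: π^{-1}(V) = {p13, p16} ∉ τ ✗.
  V = {[p14=p15]}: π^{-1}(V) = {p14, p15} ∈ τ ✓.
  V = {[p13=p16], [p14=p15]}: π^{-1}(V) = {p13, p14, p15, p16} ∈ τ ✓.
Open sets in the quotient: τ_Q = {{}, {[p14=p15]}, {[p13=p16], [p14=p15]}} (3 elements).


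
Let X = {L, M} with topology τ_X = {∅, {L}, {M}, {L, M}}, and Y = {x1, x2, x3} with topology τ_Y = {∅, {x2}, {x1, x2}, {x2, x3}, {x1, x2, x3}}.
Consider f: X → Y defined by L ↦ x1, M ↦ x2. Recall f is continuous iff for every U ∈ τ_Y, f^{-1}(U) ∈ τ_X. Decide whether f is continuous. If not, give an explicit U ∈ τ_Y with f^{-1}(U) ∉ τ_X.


f IS continuous.

Compute f^{-1}(U) for each U ∈ τ_Y:
  U = ∅: f^{-1}(U) = ∅ ∈ τ_X ✓.
  U = {x2}: f^{-1}(U) = {M} ∈ τ_X ✓.
  U = {x1, x2}: f^{-1}(U) = {L, M} ∈ τ_X ✓.
  U = {x2, x3}: f^{-1}(U) = {M} ∈ τ_X ✓.
  U = {x1, x2, x3}: f^{-1}(U) = {L, M} ∈ τ_X ✓.
Every preimage lies in τ_X, so f IS continuous.


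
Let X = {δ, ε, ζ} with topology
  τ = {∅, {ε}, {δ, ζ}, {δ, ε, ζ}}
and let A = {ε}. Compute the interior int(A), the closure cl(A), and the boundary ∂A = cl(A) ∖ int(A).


int(A) = {ε}, cl(A) = {ε}, ∂A = ∅.

Closed sets in (X, τ) are complements of opens:
  closed(X, τ) = {∅, {ε}, {δ, ζ}, {δ, ε, ζ}}.
int(A) = ⋃ {U ∈ τ : U ⊆ A}. Opens contained in A: ∅, {ε}.
Taking the union of these: int(A) = {ε}.
cl(A) = ⋂ {C closed : A ⊆ C}. Closed sets containing A: {ε}, {δ, ε, ζ}.
Intersecting these: cl(A) = {ε}.
∂A = cl(A) ∖ int(A) = {ε} ∖ {ε} = ∅.


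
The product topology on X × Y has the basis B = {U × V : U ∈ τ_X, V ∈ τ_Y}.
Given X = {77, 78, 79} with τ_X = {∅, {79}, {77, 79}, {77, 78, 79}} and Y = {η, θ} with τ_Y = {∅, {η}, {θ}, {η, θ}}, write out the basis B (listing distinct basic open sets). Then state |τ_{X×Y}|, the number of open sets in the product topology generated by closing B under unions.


Basis B = {∅ × ∅, {79} × {η}, {79} × {θ}, {77, 79} × {η}, {77, 79} × {θ}, {79} × {η, θ}, {77, 78, 79} × {η}, {77, 78, 79} × {θ}, {77, 79} × {η, θ}, {77, 78, 79} × {η, θ}}; |τ_{X×Y}| = 16.

Enumerate products U × V with U ∈ τ_X, V ∈ τ_Y (deduplicated):
  ∅ × ∅ = {} (∅)
  {79} × {η} = {(79,η)}
  {79} × {θ} = {(79,θ)}
  {77, 79} × {η} = {(77,η), (79,η)}
  {77, 79} × {θ} = {(77,θ), (79,θ)}
  {79} × {η, θ} = {(79,η), (79,θ)}
  {77, 78, 79} × {η} = {(77,η), (78,η), (79,η)}
  {77, 78, 79} × {θ} = {(77,θ), (78,θ), (79,θ)}
  {77, 79} × {η, θ} = {(77,η), (77,θ), (79,η), (79,θ)}
  {77, 78, 79} × {η, θ} = {(77,η), (77,θ), (78,η), (78,θ), (79,η), (79,θ)}
These 10 distinct sets form the basis B.
Close under arbitrary unions to get τ_{X×Y}; counting gives |τ_{X×Y}| = 16.


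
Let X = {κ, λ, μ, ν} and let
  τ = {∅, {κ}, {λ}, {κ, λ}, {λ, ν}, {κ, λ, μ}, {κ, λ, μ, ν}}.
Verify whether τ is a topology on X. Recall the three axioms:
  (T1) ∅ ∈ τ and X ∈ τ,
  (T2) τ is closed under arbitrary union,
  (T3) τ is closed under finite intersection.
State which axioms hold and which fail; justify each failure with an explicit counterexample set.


τ is NOT a topology on X.

Axiom (T1): ∅ ∈ τ? Yes; X ∈ τ? Yes.
Axiom (T2/T3): check pairwise unions and intersections of members of τ.
Counterexample for (T2): {κ} ∪ {λ, ν} = {κ, λ, ν} ∉ τ. Therefore τ is NOT a topology.


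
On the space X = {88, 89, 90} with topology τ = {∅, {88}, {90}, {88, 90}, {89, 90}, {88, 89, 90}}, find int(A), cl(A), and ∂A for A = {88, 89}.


int(A) = {88}, cl(A) = {88, 89}, ∂A = {89}.

Closed sets in (X, τ) are complements of opens:
  closed(X, τ) = {∅, {88}, {89}, {88, 89}, {89, 90}, {88, 89, 90}}.
int(A) = ⋃ {U ∈ τ : U ⊆ A}. Opens contained in A: ∅, {88}.
Taking the union of these: int(A) = {88}.
cl(A) = ⋂ {C closed : A ⊆ C}. Closed sets containing A: {88, 89}, {88, 89, 90}.
Intersecting these: cl(A) = {88, 89}.
∂A = cl(A) ∖ int(A) = {88, 89} ∖ {88} = {89}.


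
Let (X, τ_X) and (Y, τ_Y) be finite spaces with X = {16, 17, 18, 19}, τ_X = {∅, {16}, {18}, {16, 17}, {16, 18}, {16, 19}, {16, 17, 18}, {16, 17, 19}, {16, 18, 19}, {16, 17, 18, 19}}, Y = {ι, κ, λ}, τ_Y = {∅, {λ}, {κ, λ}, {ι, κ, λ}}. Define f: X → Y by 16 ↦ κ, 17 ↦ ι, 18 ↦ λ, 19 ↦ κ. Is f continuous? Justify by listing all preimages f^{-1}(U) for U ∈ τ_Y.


f IS continuous.

Compute f^{-1}(U) for each U ∈ τ_Y:
  U = ∅: f^{-1}(U) = ∅ ∈ τ_X ✓.
  U = {λ}: f^{-1}(U) = {18} ∈ τ_X ✓.
  U = {κ, λ}: f^{-1}(U) = {16, 18, 19} ∈ τ_X ✓.
  U = {ι, κ, λ}: f^{-1}(U) = {16, 17, 18, 19} ∈ τ_X ✓.
Every preimage lies in τ_X, so f IS continuous.


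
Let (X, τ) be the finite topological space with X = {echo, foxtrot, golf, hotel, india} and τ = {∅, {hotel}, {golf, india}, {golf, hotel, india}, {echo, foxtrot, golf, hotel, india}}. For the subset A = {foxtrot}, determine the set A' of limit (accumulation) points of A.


A' = {echo}

For each x ∈ X, list the open sets U ∈ τ with x ∈ U, then check whether U ∩ (A ∖ {x}) ≠ ∅ for every such U.
  x = echo: opens ∋ x are {echo, foxtrot, golf, hotel, india}; each meets A ∖ {echo}, so x IS a limit point.
  x = foxtrot: open {echo, foxtrot, golf, hotel, india} ∋ x has {echo, foxtrot, golf, hotel, india} ∩ (A ∖ {foxtrot}) = ∅, so x is NOT a limit point.
  x = golf: open {golf, india} ∋ x has {golf, india} ∩ (A ∖ {golf}) = ∅, so x is NOT a limit point.
  x = hotel: open {hotel} ∋ x has {hotel} ∩ (A ∖ {hotel}) = ∅, so x is NOT a limit point.
  x = india: open {golf, india} ∋ x has {golf, india} ∩ (A ∖ {india}) = ∅, so x is NOT a limit point.
Collecting: A' = {echo}.


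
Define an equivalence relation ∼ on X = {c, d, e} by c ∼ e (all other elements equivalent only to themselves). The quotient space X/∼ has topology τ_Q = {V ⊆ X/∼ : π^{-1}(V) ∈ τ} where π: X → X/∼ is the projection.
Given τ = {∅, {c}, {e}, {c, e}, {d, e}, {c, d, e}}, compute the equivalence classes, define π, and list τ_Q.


X/∼ = {[c=e], [d]}; |τ_Q| = 3.

Equivalence classes: [c=e], [d].
Quotient map π: X → X/∼ sends c ↦ [c=e], d ↦ [d], e ↦ [c=e].
For each subset V ⊆ X/∼, compute π^{-1}(V) ⊆ X and check whether π^{-1}(V) ∈ τ. V is open in τ_Q iff π^{-1}(V) ∈ τ.
  V = {}: π^{-1}(V) = ∅ ∈ τ ✓.
  V = {[c=e]}: π^{-1}(V) = {c, e} ∈ τ ✓.
  V = {[d]}: π^{-1}(V) = {d} ∉ τ ✗.
  V = {[c=e], [d]}: π^{-1}(V) = {c, d, e} ∈ τ ✓.
Open sets in the quotient: τ_Q = {{}, {[c=e]}, {[c=e], [d]}} (3 elements).


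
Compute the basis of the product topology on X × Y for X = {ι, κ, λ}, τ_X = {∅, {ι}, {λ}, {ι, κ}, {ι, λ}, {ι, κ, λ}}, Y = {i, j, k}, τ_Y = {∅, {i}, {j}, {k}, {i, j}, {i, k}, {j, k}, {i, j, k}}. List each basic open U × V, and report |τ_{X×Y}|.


Basis B = {∅ × ∅, {ι} × {i}, {ι} × {j}, {ι} × {k}, {λ} × {i}, {λ} × {j}, {λ} × {k}, {ι} × {i, j}, {ι} × {i, k}, {ι, κ} × {i}, {ι, λ} × {i}, {ι} × {j, k}, {ι, κ} × {j}, {ι, λ} × {j}, {ι, κ} × {k}, {ι, λ} × {k}, {λ} × {i, j}, {λ} × {i, k}, {λ} × {j, k}, {ι} × {i, j, k}, {ι, κ, λ} × {i}, {ι, κ, λ} × {j}, {ι, κ, λ} × {k}, {λ} × {i, j, k}, {ι, κ} × {i, j}, {ι, λ} × {i, j}, {ι, κ} × {i, k}, {ι, λ} × {i, k}, {ι, κ} × {j, k}, {ι, λ} × {j, k}, {ι, κ} × {i, j, k}, {ι, λ} × {i, j, k}, {ι, κ, λ} × {i, j}, {ι, κ, λ} × {i, k}, {ι, κ, λ} × {j, k}, {ι, κ, λ} × {i, j, k}}; |τ_{X×Y}| = 216.

Enumerate products U × V with U ∈ τ_X, V ∈ τ_Y (deduplicated):
  ∅ × ∅ = {} (∅)
  {ι} × {i} = {(ι,i)}
  {ι} × {j} = {(ι,j)}
  {ι} × {k} = {(ι,k)}
  {λ} × {i} = {(λ,i)}
  {λ} × {j} = {(λ,j)}
  {λ} × {k} = {(λ,k)}
  {ι} × {i, j} = {(ι,i), (ι,j)}
  {ι} × {i, k} = {(ι,i), (ι,k)}
  {ι, κ} × {i} = {(ι,i), (κ,i)}
  {ι, λ} × {i} = {(ι,i), (λ,i)}
  {ι} × {j, k} = {(ι,j), (ι,k)}
  {ι, κ} × {j} = {(ι,j), (κ,j)}
  {ι, λ} × {j} = {(ι,j), (λ,j)}
  {ι, κ} × {k} = {(ι,k), (κ,k)}
  {ι, λ} × {k} = {(ι,k), (λ,k)}
  {λ} × {i, j} = {(λ,i), (λ,j)}
  {λ} × {i, k} = {(λ,i), (λ,k)}
  {λ} × {j, k} = {(λ,j), (λ,k)}
  {ι} × {i, j, k} = {(ι,i), (ι,j), (ι,k)}
  {ι, κ, λ} × {i} = {(ι,i), (κ,i), (λ,i)}
  {ι, κ, λ} × {j} = {(ι,j), (κ,j), (λ,j)}
  {ι, κ, λ} × {k} = {(ι,k), (κ,k), (λ,k)}
  {λ} × {i, j, k} = {(λ,i), (λ,j), (λ,k)}
  {ι, κ} × {i, j} = {(ι,i), (ι,j), (κ,i), (κ,j)}
  {ι, λ} × {i, j} = {(ι,i), (ι,j), (λ,i), (λ,j)}
  {ι, κ} × {i, k} = {(ι,i), (ι,k), (κ,i), (κ,k)}
  {ι, λ} × {i, k} = {(ι,i), (ι,k), (λ,i), (λ,k)}
  {ι, κ} × {j, k} = {(ι,j), (ι,k), (κ,j), (κ,k)}
  {ι, λ} × {j, k} = {(ι,j), (ι,k), (λ,j), (λ,k)}
  {ι, κ} × {i, j, k} = {(ι,i), (ι,j), (ι,k), (κ,i), (κ,j), (κ,k)}
  {ι, λ} × {i, j, k} = {(ι,i), (ι,j), (ι,k), (λ,i), (λ,j), (λ,k)}
  {ι, κ, λ} × {i, j} = {(ι,i), (ι,j), (κ,i), (κ,j), (λ,i), (λ,j)}
  {ι, κ, λ} × {i, k} = {(ι,i), (ι,k), (κ,i), (κ,k), (λ,i), (λ,k)}
  {ι, κ, λ} × {j, k} = {(ι,j), (ι,k), (κ,j), (κ,k), (λ,j), (λ,k)}
  {ι, κ, λ} × {i, j, k} = {(ι,i), (ι,j), (ι,k), (κ,i), (κ,j), (κ,k), (λ,i), (λ,j), (λ,k)}
These 36 distinct sets form the basis B.
Close under arbitrary unions to get τ_{X×Y}; counting gives |τ_{X×Y}| = 216.
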